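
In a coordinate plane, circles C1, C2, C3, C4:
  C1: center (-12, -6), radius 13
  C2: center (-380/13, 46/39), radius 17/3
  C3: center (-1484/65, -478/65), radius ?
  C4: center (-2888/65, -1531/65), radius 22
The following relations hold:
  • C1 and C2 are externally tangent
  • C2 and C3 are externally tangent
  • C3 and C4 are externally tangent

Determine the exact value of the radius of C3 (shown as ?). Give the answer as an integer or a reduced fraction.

5

1. [ext C2·C3]  r_C3² + (34/3)r_C3 − 245/3 = 0  ⇒  r_C3 = 5 (r>0 drops 1)
2. [ext C3·C4]  r_C3² + 44r_C3 − 245 = 0  ⇒  r_C3 = 5 (r>0 drops 1)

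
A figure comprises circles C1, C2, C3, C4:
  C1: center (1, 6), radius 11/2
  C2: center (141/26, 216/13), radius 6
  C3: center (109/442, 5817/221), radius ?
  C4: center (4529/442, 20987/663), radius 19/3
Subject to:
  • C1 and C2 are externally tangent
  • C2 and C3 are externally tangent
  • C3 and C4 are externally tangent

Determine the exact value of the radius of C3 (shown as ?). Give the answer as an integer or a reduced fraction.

1. [ext C2·C3]  r_C3² + 12r_C3 − 85 = 0  ⇒  r_C3 = 5 (r>0 drops 1)
2. [ext C3·C4]  r_C3² + (38/3)r_C3 − 265/3 = 0  ⇒  r_C3 = 5 (r>0 drops 1)

5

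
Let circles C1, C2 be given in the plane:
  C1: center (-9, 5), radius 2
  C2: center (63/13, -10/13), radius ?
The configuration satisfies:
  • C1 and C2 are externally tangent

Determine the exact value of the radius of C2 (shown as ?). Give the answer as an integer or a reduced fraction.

1. [ext C1·C2]  r_C2² + 4r_C2 − 221 = 0  ⇒  r_C2 = 13 (r>0 drops 1)

13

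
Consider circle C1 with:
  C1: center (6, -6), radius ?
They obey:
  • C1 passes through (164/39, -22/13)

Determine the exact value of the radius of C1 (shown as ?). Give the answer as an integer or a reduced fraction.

14/3

1. [C1∋P]  r_C1² − 196/9 = 0  ⇒  r_C1 = 14/3 (r>0 drops 1)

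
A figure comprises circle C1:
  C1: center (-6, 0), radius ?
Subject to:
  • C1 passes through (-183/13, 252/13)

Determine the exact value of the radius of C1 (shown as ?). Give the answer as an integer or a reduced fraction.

21

1. [C1∋P]  r_C1² − 441 = 0  ⇒  r_C1 = 21 (r>0 drops 1)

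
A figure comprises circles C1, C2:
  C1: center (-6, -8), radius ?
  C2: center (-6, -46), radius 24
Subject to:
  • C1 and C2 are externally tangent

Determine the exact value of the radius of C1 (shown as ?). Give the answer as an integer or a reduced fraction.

1. [ext C1·C2]  r_C1² + 48r_C1 − 868 = 0  ⇒  r_C1 = 14 (r>0 drops 1)

14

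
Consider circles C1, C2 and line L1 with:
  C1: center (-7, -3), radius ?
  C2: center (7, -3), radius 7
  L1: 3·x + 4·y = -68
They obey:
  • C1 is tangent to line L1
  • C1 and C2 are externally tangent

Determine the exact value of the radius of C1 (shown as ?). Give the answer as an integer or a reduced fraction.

1. [C1‖L1]  r_C1² − 49 = 0  ⇒  r_C1 = 7 (r>0 drops 1)
2. [ext C1·C2]  r_C1² + 14r_C1 − 147 = 0  ⇒  r_C1 = 7 (r>0 drops 1)

7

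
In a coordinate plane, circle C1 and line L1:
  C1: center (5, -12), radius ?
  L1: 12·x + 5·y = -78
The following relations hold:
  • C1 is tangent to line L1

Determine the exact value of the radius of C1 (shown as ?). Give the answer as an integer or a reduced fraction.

6

1. [C1‖L1]  r_C1² − 36 = 0  ⇒  r_C1 = 6 (r>0 drops 1)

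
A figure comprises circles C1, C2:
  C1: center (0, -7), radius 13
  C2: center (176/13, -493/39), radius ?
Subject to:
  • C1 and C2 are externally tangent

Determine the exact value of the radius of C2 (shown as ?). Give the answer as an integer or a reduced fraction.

5/3

1. [ext C1·C2]  r_C2² + 26r_C2 − 415/9 = 0  ⇒  r_C2 = 5/3 (r>0 drops 1)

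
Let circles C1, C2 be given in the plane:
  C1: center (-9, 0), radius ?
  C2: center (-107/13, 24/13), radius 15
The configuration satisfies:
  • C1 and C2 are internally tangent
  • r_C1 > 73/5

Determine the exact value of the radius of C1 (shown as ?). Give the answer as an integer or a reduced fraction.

1. [int C1,C2]  r_C1² − 30r_C1 + 221 = 0  ⇒  r_C1 = 13 or 17
2. given r_C1 > 73/5: keep 17

17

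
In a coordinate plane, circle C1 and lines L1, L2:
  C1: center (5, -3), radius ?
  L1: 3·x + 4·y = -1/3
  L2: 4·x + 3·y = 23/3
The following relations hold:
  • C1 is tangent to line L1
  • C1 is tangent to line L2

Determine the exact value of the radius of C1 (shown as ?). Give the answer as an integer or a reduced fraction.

1. [C1‖L1]  r_C1² − 4/9 = 0  ⇒  r_C1 = 2/3 (r>0 drops 1)
2. [C1‖L2]  r_C1² − 4/9 = 0  ⇒  r_C1 = 2/3 (r>0 drops 1)

2/3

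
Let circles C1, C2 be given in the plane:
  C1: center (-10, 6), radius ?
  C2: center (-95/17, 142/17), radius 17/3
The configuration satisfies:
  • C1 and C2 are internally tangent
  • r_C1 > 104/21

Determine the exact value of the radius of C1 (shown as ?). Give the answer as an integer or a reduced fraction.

1. [int C1,C2]  r_C1² − (34/3)r_C1 + 64/9 = 0  ⇒  r_C1 = 2/3 or 32/3
2. given r_C1 > 104/21: keep 32/3

32/3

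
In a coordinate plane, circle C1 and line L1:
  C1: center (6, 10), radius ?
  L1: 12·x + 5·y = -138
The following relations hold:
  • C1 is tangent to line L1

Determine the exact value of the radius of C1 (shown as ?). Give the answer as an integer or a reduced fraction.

20

1. [C1‖L1]  r_C1² − 400 = 0  ⇒  r_C1 = 20 (r>0 drops 1)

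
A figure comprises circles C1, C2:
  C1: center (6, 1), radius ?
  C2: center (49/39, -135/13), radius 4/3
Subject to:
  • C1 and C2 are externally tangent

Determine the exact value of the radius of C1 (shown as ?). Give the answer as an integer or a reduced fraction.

1. [ext C1·C2]  r_C1² + (8/3)r_C1 − 451/3 = 0  ⇒  r_C1 = 11 (r>0 drops 1)

11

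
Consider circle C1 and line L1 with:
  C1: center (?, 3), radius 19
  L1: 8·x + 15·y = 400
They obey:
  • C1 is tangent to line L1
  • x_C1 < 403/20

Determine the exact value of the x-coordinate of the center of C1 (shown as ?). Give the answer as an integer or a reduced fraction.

1. [C1‖L1]  x_C1² − (355/4)x_C1 + 339 = 0  ⇒  x_C1 = 4 or 339/4
2. given x_C1 < 403/20: keep 4

4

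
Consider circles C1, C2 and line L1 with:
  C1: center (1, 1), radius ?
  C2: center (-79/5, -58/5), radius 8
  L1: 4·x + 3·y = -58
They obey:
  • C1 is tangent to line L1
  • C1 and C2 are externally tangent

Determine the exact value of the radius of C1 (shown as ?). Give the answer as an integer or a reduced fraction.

1. [C1‖L1]  r_C1² − 169 = 0  ⇒  r_C1 = 13 (r>0 drops 1)
2. [ext C1·C2]  r_C1² + 16r_C1 − 377 = 0  ⇒  r_C1 = 13 (r>0 drops 1)

13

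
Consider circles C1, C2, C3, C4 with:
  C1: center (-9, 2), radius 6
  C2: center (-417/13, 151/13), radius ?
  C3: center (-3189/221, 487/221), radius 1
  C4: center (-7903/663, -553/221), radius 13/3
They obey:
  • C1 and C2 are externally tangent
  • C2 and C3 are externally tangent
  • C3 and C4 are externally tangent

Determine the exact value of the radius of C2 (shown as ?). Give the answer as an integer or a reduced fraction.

1. [ext C1·C2]  r_C2² + 12r_C2 − 589 = 0  ⇒  r_C2 = 19 (r>0 drops 1)
2. [ext C2·C3]  r_C2² + 2r_C2 − 399 = 0  ⇒  r_C2 = 19 (r>0 drops 1)

19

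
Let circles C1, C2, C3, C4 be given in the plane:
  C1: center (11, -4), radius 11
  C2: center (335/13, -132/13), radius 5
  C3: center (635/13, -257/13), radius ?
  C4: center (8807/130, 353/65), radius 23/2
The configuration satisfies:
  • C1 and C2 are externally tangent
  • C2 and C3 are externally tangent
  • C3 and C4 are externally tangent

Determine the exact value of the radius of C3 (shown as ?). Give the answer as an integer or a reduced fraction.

1. [ext C2·C3]  r_C3² + 10r_C3 − 600 = 0  ⇒  r_C3 = 20 (r>0 drops 1)
2. [ext C3·C4]  r_C3² + 23r_C3 − 860 = 0  ⇒  r_C3 = 20 (r>0 drops 1)

20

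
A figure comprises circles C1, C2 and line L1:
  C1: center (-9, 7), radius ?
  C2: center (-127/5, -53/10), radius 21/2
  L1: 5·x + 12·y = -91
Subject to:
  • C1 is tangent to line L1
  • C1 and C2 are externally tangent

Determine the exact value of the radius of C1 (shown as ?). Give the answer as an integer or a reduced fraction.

10

1. [C1‖L1]  r_C1² − 100 = 0  ⇒  r_C1 = 10 (r>0 drops 1)
2. [ext C1·C2]  r_C1² + 21r_C1 − 310 = 0  ⇒  r_C1 = 10 (r>0 drops 1)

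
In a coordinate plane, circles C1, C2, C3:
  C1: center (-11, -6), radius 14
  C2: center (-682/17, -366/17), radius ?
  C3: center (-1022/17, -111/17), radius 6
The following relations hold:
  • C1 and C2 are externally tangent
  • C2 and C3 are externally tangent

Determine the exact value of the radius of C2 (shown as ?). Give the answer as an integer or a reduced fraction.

19

1. [ext C1·C2]  r_C2² + 28r_C2 − 893 = 0  ⇒  r_C2 = 19 (r>0 drops 1)
2. [ext C2·C3]  r_C2² + 12r_C2 − 589 = 0  ⇒  r_C2 = 19 (r>0 drops 1)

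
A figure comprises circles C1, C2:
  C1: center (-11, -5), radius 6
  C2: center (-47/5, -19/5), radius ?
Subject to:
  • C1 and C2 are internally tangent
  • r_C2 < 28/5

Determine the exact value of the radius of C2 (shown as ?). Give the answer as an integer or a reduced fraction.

1. [int C1,C2]  r_C2² − 12r_C2 + 32 = 0  ⇒  r_C2 = 4 or 8
2. given r_C2 < 28/5: keep 4

4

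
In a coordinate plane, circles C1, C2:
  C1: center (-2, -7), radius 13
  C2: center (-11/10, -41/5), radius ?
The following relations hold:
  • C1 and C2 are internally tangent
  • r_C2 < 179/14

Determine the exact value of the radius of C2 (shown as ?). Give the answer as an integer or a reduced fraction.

23/2

1. [int C1,C2]  r_C2² − 26r_C2 + 667/4 = 0  ⇒  r_C2 = 23/2 or 29/2
2. given r_C2 < 179/14: keep 23/2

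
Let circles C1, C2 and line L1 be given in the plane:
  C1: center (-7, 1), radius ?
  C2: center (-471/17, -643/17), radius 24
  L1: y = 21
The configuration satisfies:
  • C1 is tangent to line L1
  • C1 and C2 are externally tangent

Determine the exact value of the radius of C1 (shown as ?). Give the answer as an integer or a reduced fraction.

20

1. [C1‖L1]  r_C1² − 400 = 0  ⇒  r_C1 = 20 (r>0 drops 1)
2. [ext C1·C2]  r_C1² + 48r_C1 − 1360 = 0  ⇒  r_C1 = 20 (r>0 drops 1)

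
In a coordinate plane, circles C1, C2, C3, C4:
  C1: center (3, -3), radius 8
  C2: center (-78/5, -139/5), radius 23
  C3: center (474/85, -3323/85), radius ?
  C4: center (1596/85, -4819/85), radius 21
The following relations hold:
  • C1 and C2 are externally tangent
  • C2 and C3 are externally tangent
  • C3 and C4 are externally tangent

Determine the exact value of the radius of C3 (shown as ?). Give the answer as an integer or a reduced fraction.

1. [ext C2·C3]  r_C3² + 46r_C3 − 47 = 0  ⇒  r_C3 = 1 (r>0 drops 1)
2. [ext C3·C4]  r_C3² + 42r_C3 − 43 = 0  ⇒  r_C3 = 1 (r>0 drops 1)

1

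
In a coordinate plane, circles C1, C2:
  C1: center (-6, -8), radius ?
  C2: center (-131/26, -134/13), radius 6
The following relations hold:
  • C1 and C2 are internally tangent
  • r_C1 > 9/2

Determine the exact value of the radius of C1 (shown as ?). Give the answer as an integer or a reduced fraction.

1. [int C1,C2]  r_C1² − 12r_C1 + 119/4 = 0  ⇒  r_C1 = 7/2 or 17/2
2. given r_C1 > 9/2: keep 17/2

17/2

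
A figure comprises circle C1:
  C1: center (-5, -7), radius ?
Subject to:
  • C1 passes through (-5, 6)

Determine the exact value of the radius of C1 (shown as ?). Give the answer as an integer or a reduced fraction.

1. [C1∋P]  r_C1² − 169 = 0  ⇒  r_C1 = 13 (r>0 drops 1)

13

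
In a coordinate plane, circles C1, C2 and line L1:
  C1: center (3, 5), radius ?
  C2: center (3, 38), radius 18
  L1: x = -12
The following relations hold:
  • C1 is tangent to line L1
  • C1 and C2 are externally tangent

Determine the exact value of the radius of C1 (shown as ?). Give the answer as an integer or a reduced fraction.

15

1. [C1‖L1]  r_C1² − 225 = 0  ⇒  r_C1 = 15 (r>0 drops 1)
2. [ext C1·C2]  r_C1² + 36r_C1 − 765 = 0  ⇒  r_C1 = 15 (r>0 drops 1)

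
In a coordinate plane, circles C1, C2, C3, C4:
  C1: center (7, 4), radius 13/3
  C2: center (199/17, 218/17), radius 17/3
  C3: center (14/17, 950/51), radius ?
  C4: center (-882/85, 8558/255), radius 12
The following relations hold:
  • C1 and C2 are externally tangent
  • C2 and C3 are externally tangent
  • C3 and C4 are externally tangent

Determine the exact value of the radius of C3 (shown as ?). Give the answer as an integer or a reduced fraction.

1. [ext C2·C3]  r_C3² + (34/3)r_C3 − 120 = 0  ⇒  r_C3 = 20/3 (r>0 drops 1)
2. [ext C3·C4]  r_C3² + 24r_C3 − 1840/9 = 0  ⇒  r_C3 = 20/3 (r>0 drops 1)

20/3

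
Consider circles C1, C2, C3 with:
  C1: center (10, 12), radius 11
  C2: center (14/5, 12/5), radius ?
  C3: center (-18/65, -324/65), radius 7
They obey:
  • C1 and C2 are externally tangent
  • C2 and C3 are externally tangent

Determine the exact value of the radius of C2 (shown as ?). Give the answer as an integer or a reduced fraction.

1

1. [ext C1·C2]  r_C2² + 22r_C2 − 23 = 0  ⇒  r_C2 = 1 (r>0 drops 1)
2. [ext C2·C3]  r_C2² + 14r_C2 − 15 = 0  ⇒  r_C2 = 1 (r>0 drops 1)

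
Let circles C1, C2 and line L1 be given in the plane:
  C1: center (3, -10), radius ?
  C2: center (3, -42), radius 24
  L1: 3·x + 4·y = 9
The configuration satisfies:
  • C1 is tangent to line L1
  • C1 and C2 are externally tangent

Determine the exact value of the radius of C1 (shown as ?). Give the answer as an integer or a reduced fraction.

8

1. [C1‖L1]  r_C1² − 64 = 0  ⇒  r_C1 = 8 (r>0 drops 1)
2. [ext C1·C2]  r_C1² + 48r_C1 − 448 = 0  ⇒  r_C1 = 8 (r>0 drops 1)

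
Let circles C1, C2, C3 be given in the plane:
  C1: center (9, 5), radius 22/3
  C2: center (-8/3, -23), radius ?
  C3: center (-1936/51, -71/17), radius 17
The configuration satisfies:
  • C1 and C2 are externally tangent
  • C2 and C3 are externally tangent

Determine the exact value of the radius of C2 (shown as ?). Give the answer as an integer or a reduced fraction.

1. [ext C1·C2]  r_C2² + (44/3)r_C2 − 2599/3 = 0  ⇒  r_C2 = 23 (r>0 drops 1)
2. [ext C2·C3]  r_C2² + 34r_C2 − 1311 = 0  ⇒  r_C2 = 23 (r>0 drops 1)

23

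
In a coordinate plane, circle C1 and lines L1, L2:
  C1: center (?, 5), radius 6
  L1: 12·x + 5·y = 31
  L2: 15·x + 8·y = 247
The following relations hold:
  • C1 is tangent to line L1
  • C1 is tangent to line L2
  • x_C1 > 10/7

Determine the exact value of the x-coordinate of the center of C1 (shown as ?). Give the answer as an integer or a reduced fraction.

1. [C1‖L1]  x_C1² − 1x_C1 − 42 = 0  ⇒  x_C1 = -6 or 7
2. [C1‖L2]  x_C1² − (138/5)x_C1 + 721/5 = 0  ⇒  x_C1 = 7 or 103/5

7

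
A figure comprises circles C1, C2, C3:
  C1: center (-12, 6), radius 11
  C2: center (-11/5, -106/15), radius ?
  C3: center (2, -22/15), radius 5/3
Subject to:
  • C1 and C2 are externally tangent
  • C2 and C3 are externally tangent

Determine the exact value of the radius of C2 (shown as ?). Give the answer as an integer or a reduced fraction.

1. [ext C1·C2]  r_C2² + 22r_C2 − 1312/9 = 0  ⇒  r_C2 = 16/3 (r>0 drops 1)
2. [ext C2·C3]  r_C2² + (10/3)r_C2 − 416/9 = 0  ⇒  r_C2 = 16/3 (r>0 drops 1)

16/3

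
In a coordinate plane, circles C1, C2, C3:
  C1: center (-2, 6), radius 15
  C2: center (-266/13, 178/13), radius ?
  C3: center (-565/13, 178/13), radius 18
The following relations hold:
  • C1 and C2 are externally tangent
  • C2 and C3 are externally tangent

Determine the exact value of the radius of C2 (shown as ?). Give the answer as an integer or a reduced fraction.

5

1. [ext C1·C2]  r_C2² + 30r_C2 − 175 = 0  ⇒  r_C2 = 5 (r>0 drops 1)
2. [ext C2·C3]  r_C2² + 36r_C2 − 205 = 0  ⇒  r_C2 = 5 (r>0 drops 1)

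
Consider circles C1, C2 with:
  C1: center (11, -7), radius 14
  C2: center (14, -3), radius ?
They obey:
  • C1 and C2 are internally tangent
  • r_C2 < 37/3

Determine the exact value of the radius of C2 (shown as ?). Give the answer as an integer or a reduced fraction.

1. [int C1,C2]  r_C2² − 28r_C2 + 171 = 0  ⇒  r_C2 = 9 or 19
2. given r_C2 < 37/3: keep 9

9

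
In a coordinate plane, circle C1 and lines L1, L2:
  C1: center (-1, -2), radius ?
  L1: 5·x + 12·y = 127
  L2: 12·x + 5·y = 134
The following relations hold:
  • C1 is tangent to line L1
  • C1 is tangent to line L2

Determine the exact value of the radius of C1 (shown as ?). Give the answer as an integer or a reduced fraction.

12

1. [C1‖L1]  r_C1² − 144 = 0  ⇒  r_C1 = 12 (r>0 drops 1)
2. [C1‖L2]  r_C1² − 144 = 0  ⇒  r_C1 = 12 (r>0 drops 1)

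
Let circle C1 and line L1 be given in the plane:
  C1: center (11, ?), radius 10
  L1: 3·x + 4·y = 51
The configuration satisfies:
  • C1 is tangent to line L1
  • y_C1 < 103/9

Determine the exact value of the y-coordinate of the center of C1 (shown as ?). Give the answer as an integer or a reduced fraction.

1. [C1‖L1]  y_C1² − 9y_C1 − 136 = 0  ⇒  y_C1 = -8 or 17
2. given y_C1 < 103/9: keep -8

-8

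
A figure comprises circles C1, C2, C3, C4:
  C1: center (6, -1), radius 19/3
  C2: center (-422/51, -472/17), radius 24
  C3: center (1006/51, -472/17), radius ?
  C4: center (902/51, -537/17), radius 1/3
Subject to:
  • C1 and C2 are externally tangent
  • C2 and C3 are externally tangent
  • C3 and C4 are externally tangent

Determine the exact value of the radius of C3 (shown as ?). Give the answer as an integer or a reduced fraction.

1. [ext C2·C3]  r_C3² + 48r_C3 − 208 = 0  ⇒  r_C3 = 4 (r>0 drops 1)
2. [ext C3·C4]  r_C3² + (2/3)r_C3 − 56/3 = 0  ⇒  r_C3 = 4 (r>0 drops 1)

4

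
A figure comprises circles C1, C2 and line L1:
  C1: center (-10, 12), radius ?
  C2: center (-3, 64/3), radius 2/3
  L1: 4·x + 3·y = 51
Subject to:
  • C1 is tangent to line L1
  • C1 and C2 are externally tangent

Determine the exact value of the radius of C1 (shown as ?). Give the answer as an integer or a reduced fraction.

1. [C1‖L1]  r_C1² − 121 = 0  ⇒  r_C1 = 11 (r>0 drops 1)
2. [ext C1·C2]  r_C1² + (4/3)r_C1 − 407/3 = 0  ⇒  r_C1 = 11 (r>0 drops 1)

11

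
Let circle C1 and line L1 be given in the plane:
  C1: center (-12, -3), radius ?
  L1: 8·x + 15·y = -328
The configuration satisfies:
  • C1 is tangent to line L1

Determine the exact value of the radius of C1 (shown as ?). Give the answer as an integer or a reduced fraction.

11

1. [C1‖L1]  r_C1² − 121 = 0  ⇒  r_C1 = 11 (r>0 drops 1)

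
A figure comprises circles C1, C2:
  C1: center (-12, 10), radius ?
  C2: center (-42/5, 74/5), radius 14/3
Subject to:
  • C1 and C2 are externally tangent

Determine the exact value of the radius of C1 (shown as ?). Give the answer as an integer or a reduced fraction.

4/3

1. [ext C1·C2]  r_C1² + (28/3)r_C1 − 128/9 = 0  ⇒  r_C1 = 4/3 (r>0 drops 1)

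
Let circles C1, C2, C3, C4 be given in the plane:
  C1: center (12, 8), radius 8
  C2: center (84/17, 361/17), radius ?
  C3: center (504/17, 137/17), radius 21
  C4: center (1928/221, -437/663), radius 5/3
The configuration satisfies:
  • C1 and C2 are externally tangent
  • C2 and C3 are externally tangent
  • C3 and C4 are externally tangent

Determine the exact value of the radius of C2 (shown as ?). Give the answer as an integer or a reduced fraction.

1. [ext C1·C2]  r_C2² + 16r_C2 − 161 = 0  ⇒  r_C2 = 7 (r>0 drops 1)
2. [ext C2·C3]  r_C2² + 42r_C2 − 343 = 0  ⇒  r_C2 = 7 (r>0 drops 1)

7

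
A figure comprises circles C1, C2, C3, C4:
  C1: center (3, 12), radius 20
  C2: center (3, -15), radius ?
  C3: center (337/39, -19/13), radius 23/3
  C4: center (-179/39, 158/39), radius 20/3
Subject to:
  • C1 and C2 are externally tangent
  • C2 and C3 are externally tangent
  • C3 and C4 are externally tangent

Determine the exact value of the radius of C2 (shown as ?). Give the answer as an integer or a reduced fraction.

7

1. [ext C1·C2]  r_C2² + 40r_C2 − 329 = 0  ⇒  r_C2 = 7 (r>0 drops 1)
2. [ext C2·C3]  r_C2² + (46/3)r_C2 − 469/3 = 0  ⇒  r_C2 = 7 (r>0 drops 1)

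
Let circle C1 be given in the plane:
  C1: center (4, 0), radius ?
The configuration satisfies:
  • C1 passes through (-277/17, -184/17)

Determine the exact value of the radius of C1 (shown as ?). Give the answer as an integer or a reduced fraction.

23

1. [C1∋P]  r_C1² − 529 = 0  ⇒  r_C1 = 23 (r>0 drops 1)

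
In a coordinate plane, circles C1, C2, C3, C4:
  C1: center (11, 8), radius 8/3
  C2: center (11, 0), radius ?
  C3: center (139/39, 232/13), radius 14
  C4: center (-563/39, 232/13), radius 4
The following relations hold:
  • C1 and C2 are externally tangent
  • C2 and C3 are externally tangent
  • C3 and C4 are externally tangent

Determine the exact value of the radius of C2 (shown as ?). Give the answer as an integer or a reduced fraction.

16/3

1. [ext C1·C2]  r_C2² + (16/3)r_C2 − 512/9 = 0  ⇒  r_C2 = 16/3 (r>0 drops 1)
2. [ext C2·C3]  r_C2² + 28r_C2 − 1600/9 = 0  ⇒  r_C2 = 16/3 (r>0 drops 1)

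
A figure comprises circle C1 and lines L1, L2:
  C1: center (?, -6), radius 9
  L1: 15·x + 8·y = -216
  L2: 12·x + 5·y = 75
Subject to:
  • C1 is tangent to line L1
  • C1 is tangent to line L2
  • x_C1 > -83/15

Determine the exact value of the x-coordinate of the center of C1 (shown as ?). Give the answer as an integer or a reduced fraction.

1. [C1‖L1]  x_C1² + (112/5)x_C1 + 107/5 = 0  ⇒  x_C1 = -107/5 or -1
2. [C1‖L2]  x_C1² − (35/2)x_C1 − 37/2 = 0  ⇒  x_C1 = -1 or 37/2

-1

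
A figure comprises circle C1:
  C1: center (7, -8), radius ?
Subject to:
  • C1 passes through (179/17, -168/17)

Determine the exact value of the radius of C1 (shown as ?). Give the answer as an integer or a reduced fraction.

1. [C1∋P]  r_C1² − 16 = 0  ⇒  r_C1 = 4 (r>0 drops 1)

4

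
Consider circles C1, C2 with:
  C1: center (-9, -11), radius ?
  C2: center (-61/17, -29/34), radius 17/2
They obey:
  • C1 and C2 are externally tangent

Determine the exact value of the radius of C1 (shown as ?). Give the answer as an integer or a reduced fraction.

3

1. [ext C1·C2]  r_C1² + 17r_C1 − 60 = 0  ⇒  r_C1 = 3 (r>0 drops 1)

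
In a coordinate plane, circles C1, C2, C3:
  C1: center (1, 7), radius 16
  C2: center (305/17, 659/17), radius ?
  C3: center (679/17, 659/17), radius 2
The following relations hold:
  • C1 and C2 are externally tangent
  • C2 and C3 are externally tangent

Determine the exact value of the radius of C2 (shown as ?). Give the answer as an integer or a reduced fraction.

1. [ext C1·C2]  r_C2² + 32r_C2 − 1040 = 0  ⇒  r_C2 = 20 (r>0 drops 1)
2. [ext C2·C3]  r_C2² + 4r_C2 − 480 = 0  ⇒  r_C2 = 20 (r>0 drops 1)

20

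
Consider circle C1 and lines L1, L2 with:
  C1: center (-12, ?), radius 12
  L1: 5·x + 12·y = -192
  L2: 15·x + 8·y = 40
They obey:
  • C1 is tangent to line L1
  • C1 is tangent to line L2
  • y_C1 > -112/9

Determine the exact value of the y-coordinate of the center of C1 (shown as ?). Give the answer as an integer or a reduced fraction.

2

1. [C1‖L1]  y_C1² + 22y_C1 − 48 = 0  ⇒  y_C1 = -24 or 2
2. [C1‖L2]  y_C1² − 55y_C1 + 106 = 0  ⇒  y_C1 = 2 or 53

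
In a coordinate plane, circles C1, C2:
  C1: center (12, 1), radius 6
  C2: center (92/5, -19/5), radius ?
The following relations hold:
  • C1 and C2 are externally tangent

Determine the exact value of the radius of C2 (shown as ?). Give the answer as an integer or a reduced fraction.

2

1. [ext C1·C2]  r_C2² + 12r_C2 − 28 = 0  ⇒  r_C2 = 2 (r>0 drops 1)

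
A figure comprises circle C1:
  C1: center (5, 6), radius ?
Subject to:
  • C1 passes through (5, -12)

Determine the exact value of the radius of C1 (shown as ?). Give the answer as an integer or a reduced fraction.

18

1. [C1∋P]  r_C1² − 324 = 0  ⇒  r_C1 = 18 (r>0 drops 1)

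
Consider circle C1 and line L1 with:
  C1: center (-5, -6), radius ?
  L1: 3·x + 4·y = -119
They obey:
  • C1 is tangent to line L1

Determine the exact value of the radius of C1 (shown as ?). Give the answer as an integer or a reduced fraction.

1. [C1‖L1]  r_C1² − 256 = 0  ⇒  r_C1 = 16 (r>0 drops 1)

16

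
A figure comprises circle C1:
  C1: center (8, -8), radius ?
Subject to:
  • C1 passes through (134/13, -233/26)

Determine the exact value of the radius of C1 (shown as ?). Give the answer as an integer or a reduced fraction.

5/2

1. [C1∋P]  r_C1² − 25/4 = 0  ⇒  r_C1 = 5/2 (r>0 drops 1)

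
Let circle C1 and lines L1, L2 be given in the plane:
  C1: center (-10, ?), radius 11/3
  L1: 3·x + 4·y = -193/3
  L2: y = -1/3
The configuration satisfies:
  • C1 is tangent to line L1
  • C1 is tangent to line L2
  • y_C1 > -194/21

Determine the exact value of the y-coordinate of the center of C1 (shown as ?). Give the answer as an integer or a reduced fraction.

1. [C1‖L1]  y_C1² + (103/6)y_C1 + 158/3 = 0  ⇒  y_C1 = -79/6 or -4
2. [C1‖L2]  y_C1² + (2/3)y_C1 − 40/3 = 0  ⇒  y_C1 = -4 or 10/3

-4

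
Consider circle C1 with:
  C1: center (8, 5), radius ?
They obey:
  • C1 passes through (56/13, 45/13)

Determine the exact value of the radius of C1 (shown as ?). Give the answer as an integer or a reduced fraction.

1. [C1∋P]  r_C1² − 16 = 0  ⇒  r_C1 = 4 (r>0 drops 1)

4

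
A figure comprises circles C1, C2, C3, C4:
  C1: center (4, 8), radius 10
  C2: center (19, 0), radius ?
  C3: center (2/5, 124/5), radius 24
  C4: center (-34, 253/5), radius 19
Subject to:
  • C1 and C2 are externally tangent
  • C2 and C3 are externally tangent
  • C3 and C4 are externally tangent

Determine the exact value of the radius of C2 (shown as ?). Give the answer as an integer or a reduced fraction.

1. [ext C1·C2]  r_C2² + 20r_C2 − 189 = 0  ⇒  r_C2 = 7 (r>0 drops 1)
2. [ext C2·C3]  r_C2² + 48r_C2 − 385 = 0  ⇒  r_C2 = 7 (r>0 drops 1)

7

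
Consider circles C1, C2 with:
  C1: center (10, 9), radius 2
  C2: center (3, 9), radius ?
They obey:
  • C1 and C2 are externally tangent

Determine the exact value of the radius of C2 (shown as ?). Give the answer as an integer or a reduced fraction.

1. [ext C1·C2]  r_C2² + 4r_C2 − 45 = 0  ⇒  r_C2 = 5 (r>0 drops 1)

5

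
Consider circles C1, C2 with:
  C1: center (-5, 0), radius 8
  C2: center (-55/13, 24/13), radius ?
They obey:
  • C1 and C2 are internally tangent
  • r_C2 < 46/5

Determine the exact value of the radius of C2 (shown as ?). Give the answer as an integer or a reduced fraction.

1. [int C1,C2]  r_C2² − 16r_C2 + 60 = 0  ⇒  r_C2 = 6 or 10
2. given r_C2 < 46/5: keep 6

6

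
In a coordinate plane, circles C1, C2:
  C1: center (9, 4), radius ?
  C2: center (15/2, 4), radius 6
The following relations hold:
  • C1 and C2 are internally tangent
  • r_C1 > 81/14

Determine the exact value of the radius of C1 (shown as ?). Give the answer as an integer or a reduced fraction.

1. [int C1,C2]  r_C1² − 12r_C1 + 135/4 = 0  ⇒  r_C1 = 9/2 or 15/2
2. given r_C1 > 81/14: keep 15/2

15/2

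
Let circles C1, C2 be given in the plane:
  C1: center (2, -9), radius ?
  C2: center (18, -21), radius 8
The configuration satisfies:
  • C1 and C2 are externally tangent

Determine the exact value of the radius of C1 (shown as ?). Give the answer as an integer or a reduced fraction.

1. [ext C1·C2]  r_C1² + 16r_C1 − 336 = 0  ⇒  r_C1 = 12 (r>0 drops 1)

12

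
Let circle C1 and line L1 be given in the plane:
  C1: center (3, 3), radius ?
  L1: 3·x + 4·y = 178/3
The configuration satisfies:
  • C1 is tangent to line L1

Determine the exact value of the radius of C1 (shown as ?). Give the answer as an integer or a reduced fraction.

23/3

1. [C1‖L1]  r_C1² − 529/9 = 0  ⇒  r_C1 = 23/3 (r>0 drops 1)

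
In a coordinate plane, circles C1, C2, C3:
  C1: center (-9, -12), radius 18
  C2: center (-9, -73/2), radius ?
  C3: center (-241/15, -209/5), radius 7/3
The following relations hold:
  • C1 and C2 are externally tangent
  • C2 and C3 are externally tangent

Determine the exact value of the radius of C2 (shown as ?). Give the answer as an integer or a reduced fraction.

13/2

1. [ext C1·C2]  r_C2² + 36r_C2 − 1105/4 = 0  ⇒  r_C2 = 13/2 (r>0 drops 1)
2. [ext C2·C3]  r_C2² + (14/3)r_C2 − 871/12 = 0  ⇒  r_C2 = 13/2 (r>0 drops 1)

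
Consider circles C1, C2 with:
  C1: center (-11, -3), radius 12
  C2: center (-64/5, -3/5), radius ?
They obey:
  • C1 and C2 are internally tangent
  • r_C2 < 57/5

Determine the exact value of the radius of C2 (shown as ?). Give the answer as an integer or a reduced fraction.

9

1. [int C1,C2]  r_C2² − 24r_C2 + 135 = 0  ⇒  r_C2 = 9 or 15
2. given r_C2 < 57/5: keep 9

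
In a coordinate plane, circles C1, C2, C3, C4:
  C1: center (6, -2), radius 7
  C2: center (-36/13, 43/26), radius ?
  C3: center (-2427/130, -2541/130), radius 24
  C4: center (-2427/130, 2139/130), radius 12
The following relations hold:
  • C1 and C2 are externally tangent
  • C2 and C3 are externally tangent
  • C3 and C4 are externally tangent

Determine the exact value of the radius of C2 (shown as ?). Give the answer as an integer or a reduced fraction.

1. [ext C1·C2]  r_C2² + 14r_C2 − 165/4 = 0  ⇒  r_C2 = 5/2 (r>0 drops 1)
2. [ext C2·C3]  r_C2² + 48r_C2 − 505/4 = 0  ⇒  r_C2 = 5/2 (r>0 drops 1)

5/2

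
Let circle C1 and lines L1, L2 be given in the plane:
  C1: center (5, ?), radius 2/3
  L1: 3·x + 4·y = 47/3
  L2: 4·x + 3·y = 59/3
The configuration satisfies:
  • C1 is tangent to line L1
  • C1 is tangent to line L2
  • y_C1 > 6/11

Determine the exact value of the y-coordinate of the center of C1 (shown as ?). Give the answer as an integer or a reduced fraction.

1

1. [C1‖L1]  y_C1² − (1/3)y_C1 − 2/3 = 0  ⇒  y_C1 = -2/3 or 1
2. [C1‖L2]  y_C1² + (2/9)y_C1 − 11/9 = 0  ⇒  y_C1 = -11/9 or 1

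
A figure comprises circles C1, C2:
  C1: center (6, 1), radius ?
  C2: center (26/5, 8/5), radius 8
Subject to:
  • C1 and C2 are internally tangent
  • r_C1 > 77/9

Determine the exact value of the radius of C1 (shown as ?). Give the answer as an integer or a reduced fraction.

9

1. [int C1,C2]  r_C1² − 16r_C1 + 63 = 0  ⇒  r_C1 = 7 or 9
2. given r_C1 > 77/9: keep 9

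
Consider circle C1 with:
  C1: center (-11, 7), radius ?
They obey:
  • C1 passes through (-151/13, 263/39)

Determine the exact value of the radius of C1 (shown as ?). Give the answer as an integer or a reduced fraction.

1. [C1∋P]  r_C1² − 4/9 = 0  ⇒  r_C1 = 2/3 (r>0 drops 1)

2/3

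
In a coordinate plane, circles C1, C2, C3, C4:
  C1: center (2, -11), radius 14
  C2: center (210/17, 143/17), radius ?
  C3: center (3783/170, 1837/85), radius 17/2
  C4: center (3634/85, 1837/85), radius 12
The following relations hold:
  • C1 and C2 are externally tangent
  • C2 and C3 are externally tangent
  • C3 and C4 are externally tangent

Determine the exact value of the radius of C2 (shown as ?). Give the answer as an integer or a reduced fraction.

1. [ext C1·C2]  r_C2² + 28r_C2 − 288 = 0  ⇒  r_C2 = 8 (r>0 drops 1)
2. [ext C2·C3]  r_C2² + 17r_C2 − 200 = 0  ⇒  r_C2 = 8 (r>0 drops 1)

8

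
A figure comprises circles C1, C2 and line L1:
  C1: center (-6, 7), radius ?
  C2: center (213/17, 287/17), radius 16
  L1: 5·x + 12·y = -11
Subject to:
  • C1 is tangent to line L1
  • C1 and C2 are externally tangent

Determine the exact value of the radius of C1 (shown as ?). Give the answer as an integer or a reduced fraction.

1. [C1‖L1]  r_C1² − 25 = 0  ⇒  r_C1 = 5 (r>0 drops 1)
2. [ext C1·C2]  r_C1² + 32r_C1 − 185 = 0  ⇒  r_C1 = 5 (r>0 drops 1)

5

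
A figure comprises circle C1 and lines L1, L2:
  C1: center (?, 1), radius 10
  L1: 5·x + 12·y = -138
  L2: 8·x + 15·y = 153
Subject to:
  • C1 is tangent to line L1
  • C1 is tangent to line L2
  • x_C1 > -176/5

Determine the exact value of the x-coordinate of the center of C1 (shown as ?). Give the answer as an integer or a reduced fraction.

1. [C1‖L1]  x_C1² + 60x_C1 + 224 = 0  ⇒  x_C1 = -56 or -4
2. [C1‖L2]  x_C1² − (69/2)x_C1 − 154 = 0  ⇒  x_C1 = -4 or 77/2

-4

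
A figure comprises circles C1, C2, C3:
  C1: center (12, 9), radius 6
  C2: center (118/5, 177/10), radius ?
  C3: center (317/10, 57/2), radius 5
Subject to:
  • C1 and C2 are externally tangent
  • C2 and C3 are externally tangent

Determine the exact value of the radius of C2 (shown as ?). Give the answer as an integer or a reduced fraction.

1. [ext C1·C2]  r_C2² + 12r_C2 − 697/4 = 0  ⇒  r_C2 = 17/2 (r>0 drops 1)
2. [ext C2·C3]  r_C2² + 10r_C2 − 629/4 = 0  ⇒  r_C2 = 17/2 (r>0 drops 1)

17/2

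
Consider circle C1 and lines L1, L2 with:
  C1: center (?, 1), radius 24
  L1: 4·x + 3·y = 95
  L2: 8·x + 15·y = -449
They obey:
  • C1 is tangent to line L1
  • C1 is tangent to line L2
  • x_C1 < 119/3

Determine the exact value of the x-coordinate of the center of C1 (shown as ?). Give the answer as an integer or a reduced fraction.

-7

1. [C1‖L1]  x_C1² − 46x_C1 − 371 = 0  ⇒  x_C1 = -7 or 53
2. [C1‖L2]  x_C1² + 116x_C1 + 763 = 0  ⇒  x_C1 = -109 or -7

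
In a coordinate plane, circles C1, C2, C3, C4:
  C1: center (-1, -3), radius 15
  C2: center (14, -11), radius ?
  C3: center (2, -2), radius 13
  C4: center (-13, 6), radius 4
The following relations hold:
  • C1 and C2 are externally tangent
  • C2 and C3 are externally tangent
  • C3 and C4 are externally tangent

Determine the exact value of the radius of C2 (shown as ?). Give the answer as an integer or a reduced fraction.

1. [ext C1·C2]  r_C2² + 30r_C2 − 64 = 0  ⇒  r_C2 = 2 (r>0 drops 1)
2. [ext C2·C3]  r_C2² + 26r_C2 − 56 = 0  ⇒  r_C2 = 2 (r>0 drops 1)

2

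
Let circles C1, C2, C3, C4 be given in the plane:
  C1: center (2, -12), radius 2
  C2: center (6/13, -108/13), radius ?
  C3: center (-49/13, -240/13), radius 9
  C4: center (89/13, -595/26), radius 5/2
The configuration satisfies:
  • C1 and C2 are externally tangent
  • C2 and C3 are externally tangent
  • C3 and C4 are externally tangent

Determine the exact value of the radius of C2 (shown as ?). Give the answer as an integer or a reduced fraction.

2

1. [ext C1·C2]  r_C2² + 4r_C2 − 12 = 0  ⇒  r_C2 = 2 (r>0 drops 1)
2. [ext C2·C3]  r_C2² + 18r_C2 − 40 = 0  ⇒  r_C2 = 2 (r>0 drops 1)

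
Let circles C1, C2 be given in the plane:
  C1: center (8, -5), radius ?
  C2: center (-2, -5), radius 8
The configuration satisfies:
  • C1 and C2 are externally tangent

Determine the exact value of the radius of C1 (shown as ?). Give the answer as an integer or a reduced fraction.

2

1. [ext C1·C2]  r_C1² + 16r_C1 − 36 = 0  ⇒  r_C1 = 2 (r>0 drops 1)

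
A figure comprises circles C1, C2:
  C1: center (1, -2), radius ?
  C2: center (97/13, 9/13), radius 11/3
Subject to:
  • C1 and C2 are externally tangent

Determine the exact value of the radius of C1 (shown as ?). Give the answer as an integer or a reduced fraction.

10/3

1. [ext C1·C2]  r_C1² + (22/3)r_C1 − 320/9 = 0  ⇒  r_C1 = 10/3 (r>0 drops 1)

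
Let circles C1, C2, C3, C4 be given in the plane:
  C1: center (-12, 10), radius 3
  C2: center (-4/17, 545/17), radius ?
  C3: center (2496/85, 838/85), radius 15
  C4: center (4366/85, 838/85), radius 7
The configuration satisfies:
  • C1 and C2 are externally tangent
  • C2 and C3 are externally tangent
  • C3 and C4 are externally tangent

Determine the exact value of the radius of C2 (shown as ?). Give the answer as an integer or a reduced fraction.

22

1. [ext C1·C2]  r_C2² + 6r_C2 − 616 = 0  ⇒  r_C2 = 22 (r>0 drops 1)
2. [ext C2·C3]  r_C2² + 30r_C2 − 1144 = 0  ⇒  r_C2 = 22 (r>0 drops 1)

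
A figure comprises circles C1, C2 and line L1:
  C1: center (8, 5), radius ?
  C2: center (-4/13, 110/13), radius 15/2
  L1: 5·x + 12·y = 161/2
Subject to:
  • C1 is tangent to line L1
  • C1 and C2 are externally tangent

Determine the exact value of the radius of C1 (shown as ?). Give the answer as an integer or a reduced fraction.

3/2

1. [C1‖L1]  r_C1² − 9/4 = 0  ⇒  r_C1 = 3/2 (r>0 drops 1)
2. [ext C1·C2]  r_C1² + 15r_C1 − 99/4 = 0  ⇒  r_C1 = 3/2 (r>0 drops 1)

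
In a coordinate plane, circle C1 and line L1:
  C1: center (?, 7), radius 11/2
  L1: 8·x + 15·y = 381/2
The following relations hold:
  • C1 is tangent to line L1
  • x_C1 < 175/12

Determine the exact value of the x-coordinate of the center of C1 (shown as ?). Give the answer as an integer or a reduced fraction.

-1

1. [C1‖L1]  x_C1² − (171/8)x_C1 − 179/8 = 0  ⇒  x_C1 = -1 or 179/8
2. given x_C1 < 175/12: keep -1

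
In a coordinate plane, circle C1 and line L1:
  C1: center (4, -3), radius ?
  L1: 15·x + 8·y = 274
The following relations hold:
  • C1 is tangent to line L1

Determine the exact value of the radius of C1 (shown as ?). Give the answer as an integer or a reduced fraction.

14

1. [C1‖L1]  r_C1² − 196 = 0  ⇒  r_C1 = 14 (r>0 drops 1)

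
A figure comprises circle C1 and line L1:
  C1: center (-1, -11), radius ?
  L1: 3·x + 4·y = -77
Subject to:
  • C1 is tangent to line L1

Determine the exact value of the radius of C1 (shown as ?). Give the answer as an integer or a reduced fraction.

6

1. [C1‖L1]  r_C1² − 36 = 0  ⇒  r_C1 = 6 (r>0 drops 1)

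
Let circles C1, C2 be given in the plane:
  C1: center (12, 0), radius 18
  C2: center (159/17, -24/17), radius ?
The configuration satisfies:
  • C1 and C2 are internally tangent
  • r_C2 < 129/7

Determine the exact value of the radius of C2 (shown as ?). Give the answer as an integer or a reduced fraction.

15

1. [int C1,C2]  r_C2² − 36r_C2 + 315 = 0  ⇒  r_C2 = 15 or 21
2. given r_C2 < 129/7: keep 15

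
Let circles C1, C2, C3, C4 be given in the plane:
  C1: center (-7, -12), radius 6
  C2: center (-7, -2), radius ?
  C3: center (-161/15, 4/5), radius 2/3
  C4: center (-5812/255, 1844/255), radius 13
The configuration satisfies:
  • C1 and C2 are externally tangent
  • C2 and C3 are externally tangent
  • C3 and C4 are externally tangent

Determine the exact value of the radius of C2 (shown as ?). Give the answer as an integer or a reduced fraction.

1. [ext C1·C2]  r_C2² + 12r_C2 − 64 = 0  ⇒  r_C2 = 4 (r>0 drops 1)
2. [ext C2·C3]  r_C2² + (4/3)r_C2 − 64/3 = 0  ⇒  r_C2 = 4 (r>0 drops 1)

4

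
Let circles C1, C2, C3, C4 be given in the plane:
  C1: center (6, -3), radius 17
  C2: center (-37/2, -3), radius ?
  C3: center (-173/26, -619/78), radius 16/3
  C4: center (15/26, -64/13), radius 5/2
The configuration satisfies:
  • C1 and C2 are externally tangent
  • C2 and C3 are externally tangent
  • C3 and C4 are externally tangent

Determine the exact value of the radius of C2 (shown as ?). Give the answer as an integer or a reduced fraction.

15/2

1. [ext C1·C2]  r_C2² + 34r_C2 − 1245/4 = 0  ⇒  r_C2 = 15/2 (r>0 drops 1)
2. [ext C2·C3]  r_C2² + (32/3)r_C2 − 545/4 = 0  ⇒  r_C2 = 15/2 (r>0 drops 1)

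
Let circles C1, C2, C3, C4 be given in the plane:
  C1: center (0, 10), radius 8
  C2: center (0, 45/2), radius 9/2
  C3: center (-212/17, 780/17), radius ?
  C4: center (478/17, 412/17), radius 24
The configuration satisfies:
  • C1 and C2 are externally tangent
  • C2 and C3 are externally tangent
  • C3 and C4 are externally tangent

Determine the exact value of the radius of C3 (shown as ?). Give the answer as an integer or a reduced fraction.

22

1. [ext C2·C3]  r_C3² + 9r_C3 − 682 = 0  ⇒  r_C3 = 22 (r>0 drops 1)
2. [ext C3·C4]  r_C3² + 48r_C3 − 1540 = 0  ⇒  r_C3 = 22 (r>0 drops 1)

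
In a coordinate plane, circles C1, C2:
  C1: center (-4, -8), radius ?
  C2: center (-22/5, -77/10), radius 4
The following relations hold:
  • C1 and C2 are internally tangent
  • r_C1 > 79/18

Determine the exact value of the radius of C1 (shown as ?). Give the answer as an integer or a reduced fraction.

9/2

1. [int C1,C2]  r_C1² − 8r_C1 + 63/4 = 0  ⇒  r_C1 = 7/2 or 9/2
2. given r_C1 > 79/18: keep 9/2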